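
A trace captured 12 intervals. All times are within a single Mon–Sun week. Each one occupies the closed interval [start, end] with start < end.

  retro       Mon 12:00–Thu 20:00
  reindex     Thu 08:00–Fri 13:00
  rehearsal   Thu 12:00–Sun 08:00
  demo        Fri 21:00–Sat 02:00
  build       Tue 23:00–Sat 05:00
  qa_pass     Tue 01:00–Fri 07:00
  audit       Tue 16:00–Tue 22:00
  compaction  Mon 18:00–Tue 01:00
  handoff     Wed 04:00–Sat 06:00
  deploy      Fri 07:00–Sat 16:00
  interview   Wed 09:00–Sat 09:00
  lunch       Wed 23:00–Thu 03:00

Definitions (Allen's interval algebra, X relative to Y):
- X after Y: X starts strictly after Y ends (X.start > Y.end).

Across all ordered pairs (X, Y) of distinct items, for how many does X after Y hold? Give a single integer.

25

Checking all 132 ordered pairs for relation 'after'; matching pairs in alphabetical order:
(audit, compaction): audit after compaction ✓
(build, audit): build after audit ✓
(build, compaction): build after compaction ✓
(demo, audit): demo after audit ✓
(demo, compaction): demo after compaction ✓
(demo, lunch): demo after lunch ✓
(demo, qa_pass): demo after qa_pass ✓
(demo, reindex): demo after reindex ✓
(demo, retro): demo after retro ✓
(deploy, audit): deploy after audit ✓
(deploy, compaction): deploy after compaction ✓
(deploy, lunch): deploy after lunch ✓
(deploy, retro): deploy after retro ✓
(handoff, audit): handoff after audit ✓
(handoff, compaction): handoff after compaction ✓
(interview, audit): interview after audit ✓
(interview, compaction): interview after compaction ✓
(lunch, audit): lunch after audit ✓
(lunch, compaction): lunch after compaction ✓
(rehearsal, audit): rehearsal after audit ✓
(rehearsal, compaction): rehearsal after compaction ✓
(rehearsal, lunch): rehearsal after lunch ✓
(reindex, audit): reindex after audit ✓
(reindex, compaction): reindex after compaction ✓
... plus 1 further pairs not listed.
Count: 25.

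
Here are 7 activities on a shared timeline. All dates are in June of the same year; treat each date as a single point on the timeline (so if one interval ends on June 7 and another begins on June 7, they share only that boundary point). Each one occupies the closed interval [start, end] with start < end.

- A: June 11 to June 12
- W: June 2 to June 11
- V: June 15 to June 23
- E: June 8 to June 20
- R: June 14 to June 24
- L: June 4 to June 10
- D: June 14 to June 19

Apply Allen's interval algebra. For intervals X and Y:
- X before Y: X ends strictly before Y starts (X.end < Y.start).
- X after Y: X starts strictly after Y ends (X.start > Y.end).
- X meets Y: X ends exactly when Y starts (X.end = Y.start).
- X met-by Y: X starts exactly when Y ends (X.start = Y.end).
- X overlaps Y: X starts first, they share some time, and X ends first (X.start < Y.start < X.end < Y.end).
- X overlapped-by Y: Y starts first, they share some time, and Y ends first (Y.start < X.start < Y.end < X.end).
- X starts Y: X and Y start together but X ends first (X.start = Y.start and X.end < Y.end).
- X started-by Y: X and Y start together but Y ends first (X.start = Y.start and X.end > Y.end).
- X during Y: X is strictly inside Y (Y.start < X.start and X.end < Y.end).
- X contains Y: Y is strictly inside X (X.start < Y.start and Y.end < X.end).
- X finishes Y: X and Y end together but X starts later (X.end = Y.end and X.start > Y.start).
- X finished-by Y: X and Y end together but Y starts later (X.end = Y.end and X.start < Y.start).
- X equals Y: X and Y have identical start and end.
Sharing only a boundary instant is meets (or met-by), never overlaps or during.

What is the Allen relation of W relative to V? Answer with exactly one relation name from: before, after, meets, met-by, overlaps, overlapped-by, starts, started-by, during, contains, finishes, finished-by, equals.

W = [June 2, June 11]; V = [June 15, June 23].
Compare endpoints: W.start < V.start, W.start < V.end, W.end < V.start, W.end < V.end.
That pattern is 'before'.

before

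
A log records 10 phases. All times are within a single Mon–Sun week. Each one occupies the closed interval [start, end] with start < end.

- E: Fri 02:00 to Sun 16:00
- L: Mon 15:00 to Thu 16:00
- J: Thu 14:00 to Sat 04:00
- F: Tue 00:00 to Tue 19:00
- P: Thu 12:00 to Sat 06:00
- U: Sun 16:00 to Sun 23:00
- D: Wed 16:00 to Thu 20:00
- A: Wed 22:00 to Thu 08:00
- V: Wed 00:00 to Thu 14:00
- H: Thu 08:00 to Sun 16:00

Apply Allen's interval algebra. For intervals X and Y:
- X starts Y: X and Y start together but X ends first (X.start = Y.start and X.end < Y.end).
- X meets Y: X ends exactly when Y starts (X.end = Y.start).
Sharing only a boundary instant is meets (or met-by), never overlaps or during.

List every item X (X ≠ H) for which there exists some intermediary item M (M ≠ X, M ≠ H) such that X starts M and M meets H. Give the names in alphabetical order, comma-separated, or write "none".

Target H = [Thu 08:00, Sun 16:00].
Intermediaries M with M meets H: A.
Via A — items with X starts A: none.
Union: none.

none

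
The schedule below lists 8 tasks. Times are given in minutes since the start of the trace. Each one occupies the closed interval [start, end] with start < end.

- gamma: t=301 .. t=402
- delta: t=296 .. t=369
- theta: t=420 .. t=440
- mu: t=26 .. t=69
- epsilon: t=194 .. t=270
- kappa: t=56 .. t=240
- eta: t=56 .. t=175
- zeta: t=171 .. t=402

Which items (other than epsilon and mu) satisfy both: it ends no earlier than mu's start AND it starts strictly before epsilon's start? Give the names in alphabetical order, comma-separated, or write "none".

eta, kappa, zeta

Conditions: its end is no earlier than mu's start (X.end >= t=26) AND its start is strictly before epsilon's start (X.start < t=194).
delta: end t=369 >= t=26? ✓; start t=296 < t=194? ✗ → no.
eta: end t=175 >= t=26? ✓; start t=56 < t=194? ✓ → yes.
gamma: end t=402 >= t=26? ✓; start t=301 < t=194? ✗ → no.
kappa: end t=240 >= t=26? ✓; start t=56 < t=194? ✓ → yes.
theta: end t=440 >= t=26? ✓; start t=420 < t=194? ✗ → no.
zeta: end t=402 >= t=26? ✓; start t=171 < t=194? ✓ → yes.
Result: eta, kappa, zeta.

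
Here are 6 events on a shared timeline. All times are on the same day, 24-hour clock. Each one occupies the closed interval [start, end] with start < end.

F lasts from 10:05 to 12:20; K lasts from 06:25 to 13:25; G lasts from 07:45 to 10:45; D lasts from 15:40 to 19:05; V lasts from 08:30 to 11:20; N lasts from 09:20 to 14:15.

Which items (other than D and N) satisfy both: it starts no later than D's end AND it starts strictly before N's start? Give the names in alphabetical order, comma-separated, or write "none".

Conditions: its start is no later than D's end (X.start <= 19:05) AND its start is strictly before N's start (X.start < 09:20).
F: start 10:05 <= 19:05? ✓; start 10:05 < 09:20? ✗ → no.
G: start 07:45 <= 19:05? ✓; start 07:45 < 09:20? ✓ → yes.
K: start 06:25 <= 19:05? ✓; start 06:25 < 09:20? ✓ → yes.
V: start 08:30 <= 19:05? ✓; start 08:30 < 09:20? ✓ → yes.
Result: G, K, V.

G, K, V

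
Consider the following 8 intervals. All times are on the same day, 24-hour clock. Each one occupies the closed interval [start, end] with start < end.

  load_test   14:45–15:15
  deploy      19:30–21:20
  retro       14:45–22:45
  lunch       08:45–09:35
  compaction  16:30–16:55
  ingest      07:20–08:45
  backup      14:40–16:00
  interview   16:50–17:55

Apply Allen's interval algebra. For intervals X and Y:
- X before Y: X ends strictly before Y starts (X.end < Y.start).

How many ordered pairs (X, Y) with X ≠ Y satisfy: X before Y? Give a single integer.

20

Checking all 56 ordered pairs for relation 'before'; matching pairs in alphabetical order:
(backup, compaction): backup before compaction ✓
(backup, deploy): backup before deploy ✓
(backup, interview): backup before interview ✓
(compaction, deploy): compaction before deploy ✓
(ingest, backup): ingest before backup ✓
(ingest, compaction): ingest before compaction ✓
(ingest, deploy): ingest before deploy ✓
(ingest, interview): ingest before interview ✓
(ingest, load_test): ingest before load_test ✓
(ingest, retro): ingest before retro ✓
(interview, deploy): interview before deploy ✓
(load_test, compaction): load_test before compaction ✓
(load_test, deploy): load_test before deploy ✓
(load_test, interview): load_test before interview ✓
(lunch, backup): lunch before backup ✓
(lunch, compaction): lunch before compaction ✓
(lunch, deploy): lunch before deploy ✓
(lunch, interview): lunch before interview ✓
(lunch, load_test): lunch before load_test ✓
(lunch, retro): lunch before retro ✓
Count: 20.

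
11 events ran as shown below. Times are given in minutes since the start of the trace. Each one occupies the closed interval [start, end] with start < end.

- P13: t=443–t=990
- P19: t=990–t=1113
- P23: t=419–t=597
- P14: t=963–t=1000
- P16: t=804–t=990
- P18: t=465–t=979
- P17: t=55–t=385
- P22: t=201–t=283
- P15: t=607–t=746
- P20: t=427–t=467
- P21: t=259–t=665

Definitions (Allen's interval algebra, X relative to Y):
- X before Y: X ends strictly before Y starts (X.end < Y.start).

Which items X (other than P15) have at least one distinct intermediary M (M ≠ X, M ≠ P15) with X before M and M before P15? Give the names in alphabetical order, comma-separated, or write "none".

Target P15 = [t=607, t=746].
Intermediaries M with M before P15: P17, P20, P22, P23.
Via P17 — items with X before P17: none.
Via P20 — items with X before P20: P17, P22.
Via P22 — items with X before P22: none.
Via P23 — items with X before P23: P17, P22.
Union: P17, P22.

P17, P22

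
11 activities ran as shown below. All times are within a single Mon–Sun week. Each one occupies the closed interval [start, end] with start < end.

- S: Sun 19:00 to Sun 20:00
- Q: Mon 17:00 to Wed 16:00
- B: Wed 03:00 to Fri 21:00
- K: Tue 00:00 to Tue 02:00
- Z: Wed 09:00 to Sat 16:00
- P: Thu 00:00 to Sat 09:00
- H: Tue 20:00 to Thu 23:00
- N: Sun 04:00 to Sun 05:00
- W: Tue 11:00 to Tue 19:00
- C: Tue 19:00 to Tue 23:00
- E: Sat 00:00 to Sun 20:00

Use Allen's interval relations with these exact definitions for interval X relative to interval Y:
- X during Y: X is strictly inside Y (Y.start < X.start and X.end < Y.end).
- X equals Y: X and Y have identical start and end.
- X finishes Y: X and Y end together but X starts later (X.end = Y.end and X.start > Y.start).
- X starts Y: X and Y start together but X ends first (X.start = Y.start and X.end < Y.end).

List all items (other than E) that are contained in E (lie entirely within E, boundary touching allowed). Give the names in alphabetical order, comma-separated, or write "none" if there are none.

N, S

Target E = [Sat 00:00, Sun 20:00].
B [Wed 03:00, Fri 21:00] → before → no.
C [Tue 19:00, Tue 23:00] → before → no.
H [Tue 20:00, Thu 23:00] → before → no.
K [Tue 00:00, Tue 02:00] → before → no.
N [Sun 04:00, Sun 05:00] → during → yes.
P [Thu 00:00, Sat 09:00] → overlaps → no.
Q [Mon 17:00, Wed 16:00] → before → no.
S [Sun 19:00, Sun 20:00] → finishes → yes.
W [Tue 11:00, Tue 19:00] → before → no.
Z [Wed 09:00, Sat 16:00] → overlaps → no.
Result: N, S.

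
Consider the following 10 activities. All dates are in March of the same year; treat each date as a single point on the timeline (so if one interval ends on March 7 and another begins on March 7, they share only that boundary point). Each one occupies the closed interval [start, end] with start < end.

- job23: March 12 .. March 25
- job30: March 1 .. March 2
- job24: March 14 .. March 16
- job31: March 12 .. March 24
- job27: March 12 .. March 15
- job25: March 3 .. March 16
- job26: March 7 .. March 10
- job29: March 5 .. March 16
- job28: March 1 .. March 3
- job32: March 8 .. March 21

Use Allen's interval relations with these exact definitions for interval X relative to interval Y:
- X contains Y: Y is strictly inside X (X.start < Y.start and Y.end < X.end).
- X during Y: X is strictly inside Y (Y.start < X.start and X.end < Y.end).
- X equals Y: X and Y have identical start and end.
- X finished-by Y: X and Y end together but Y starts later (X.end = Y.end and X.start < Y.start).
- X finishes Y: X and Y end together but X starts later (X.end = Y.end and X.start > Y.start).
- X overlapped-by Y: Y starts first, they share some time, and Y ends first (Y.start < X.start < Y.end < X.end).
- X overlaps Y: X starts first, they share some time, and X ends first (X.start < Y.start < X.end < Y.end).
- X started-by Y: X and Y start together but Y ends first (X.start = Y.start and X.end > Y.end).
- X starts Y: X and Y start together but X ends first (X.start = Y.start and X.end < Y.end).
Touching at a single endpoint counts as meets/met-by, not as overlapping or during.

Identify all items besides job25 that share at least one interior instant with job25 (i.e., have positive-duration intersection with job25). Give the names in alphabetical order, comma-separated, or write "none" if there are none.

Target job25 = [March 3, March 16].
job23 [March 12, March 25] → overlapped-by → yes.
job24 [March 14, March 16] → finishes → yes.
job26 [March 7, March 10] → during → yes.
job27 [March 12, March 15] → during → yes.
job28 [March 1, March 3] → meets → no.
job29 [March 5, March 16] → finishes → yes.
job30 [March 1, March 2] → before → no.
job31 [March 12, March 24] → overlapped-by → yes.
job32 [March 8, March 21] → overlapped-by → yes.
Result: job23, job24, job26, job27, job29, job31, job32.

job23, job24, job26, job27, job29, job31, job32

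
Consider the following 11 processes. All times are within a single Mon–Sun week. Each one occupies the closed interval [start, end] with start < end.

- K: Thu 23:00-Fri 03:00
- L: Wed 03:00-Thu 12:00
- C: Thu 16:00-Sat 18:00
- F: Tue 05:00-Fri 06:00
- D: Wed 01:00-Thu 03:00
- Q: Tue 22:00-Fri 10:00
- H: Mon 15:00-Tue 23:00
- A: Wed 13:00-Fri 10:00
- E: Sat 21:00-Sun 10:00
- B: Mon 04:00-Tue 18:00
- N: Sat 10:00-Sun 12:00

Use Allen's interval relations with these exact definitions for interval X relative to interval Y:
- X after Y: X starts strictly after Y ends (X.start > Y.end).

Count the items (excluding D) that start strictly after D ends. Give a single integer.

Target D = [Wed 01:00, Thu 03:00].
A [Wed 13:00, Fri 10:00] → overlapped-by → no.
B [Mon 04:00, Tue 18:00] → before → no.
C [Thu 16:00, Sat 18:00] → after → counts.
E [Sat 21:00, Sun 10:00] → after → counts.
F [Tue 05:00, Fri 06:00] → contains → no.
H [Mon 15:00, Tue 23:00] → before → no.
K [Thu 23:00, Fri 03:00] → after → counts.
L [Wed 03:00, Thu 12:00] → overlapped-by → no.
N [Sat 10:00, Sun 12:00] → after → counts.
Q [Tue 22:00, Fri 10:00] → contains → no.
Total: 4.

4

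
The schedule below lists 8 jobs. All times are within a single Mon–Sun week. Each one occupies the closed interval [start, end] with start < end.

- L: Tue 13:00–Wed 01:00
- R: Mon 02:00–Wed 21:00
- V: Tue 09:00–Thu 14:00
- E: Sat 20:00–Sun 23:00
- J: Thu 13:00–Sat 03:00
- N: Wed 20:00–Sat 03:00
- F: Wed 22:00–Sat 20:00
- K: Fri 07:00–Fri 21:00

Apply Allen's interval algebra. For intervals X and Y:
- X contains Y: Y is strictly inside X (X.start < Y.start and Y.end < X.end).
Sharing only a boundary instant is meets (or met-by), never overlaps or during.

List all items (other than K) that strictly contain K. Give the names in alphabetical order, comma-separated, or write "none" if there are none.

Target K = [Fri 07:00, Fri 21:00].
E [Sat 20:00, Sun 23:00] → after → no.
F [Wed 22:00, Sat 20:00] → contains → yes.
J [Thu 13:00, Sat 03:00] → contains → yes.
L [Tue 13:00, Wed 01:00] → before → no.
N [Wed 20:00, Sat 03:00] → contains → yes.
R [Mon 02:00, Wed 21:00] → before → no.
V [Tue 09:00, Thu 14:00] → before → no.
Result: F, J, N.

F, J, N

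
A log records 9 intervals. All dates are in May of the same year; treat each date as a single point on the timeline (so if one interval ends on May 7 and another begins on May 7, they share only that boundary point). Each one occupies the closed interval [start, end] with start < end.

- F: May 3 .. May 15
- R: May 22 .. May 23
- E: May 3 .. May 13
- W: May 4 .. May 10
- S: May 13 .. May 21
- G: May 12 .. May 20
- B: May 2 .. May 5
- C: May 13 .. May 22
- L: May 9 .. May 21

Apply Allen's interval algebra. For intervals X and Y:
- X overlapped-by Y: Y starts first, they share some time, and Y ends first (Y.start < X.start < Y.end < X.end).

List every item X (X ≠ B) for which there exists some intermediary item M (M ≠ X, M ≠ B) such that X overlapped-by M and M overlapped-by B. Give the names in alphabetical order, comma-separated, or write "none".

C, G, L, S

Target B = [May 2, May 5].
Intermediaries M with M overlapped-by B: E, F, W.
Via E — items with X overlapped-by E: G, L.
Via F — items with X overlapped-by F: C, G, L, S.
Via W — items with X overlapped-by W: L.
Union: C, G, L, S.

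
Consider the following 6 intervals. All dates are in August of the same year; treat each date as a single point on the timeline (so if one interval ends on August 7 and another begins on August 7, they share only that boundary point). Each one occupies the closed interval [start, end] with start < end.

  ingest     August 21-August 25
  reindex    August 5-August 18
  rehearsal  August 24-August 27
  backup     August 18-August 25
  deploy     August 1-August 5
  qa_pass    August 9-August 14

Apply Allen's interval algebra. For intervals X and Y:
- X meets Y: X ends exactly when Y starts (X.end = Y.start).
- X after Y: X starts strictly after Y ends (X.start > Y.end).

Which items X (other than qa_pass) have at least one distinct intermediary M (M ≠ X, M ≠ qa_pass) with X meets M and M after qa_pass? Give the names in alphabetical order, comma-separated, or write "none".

reindex

Target qa_pass = [August 9, August 14].
Intermediaries M with M after qa_pass: backup, ingest, rehearsal.
Via backup — items with X meets backup: reindex.
Via ingest — items with X meets ingest: none.
Via rehearsal — items with X meets rehearsal: none.
Union: reindex.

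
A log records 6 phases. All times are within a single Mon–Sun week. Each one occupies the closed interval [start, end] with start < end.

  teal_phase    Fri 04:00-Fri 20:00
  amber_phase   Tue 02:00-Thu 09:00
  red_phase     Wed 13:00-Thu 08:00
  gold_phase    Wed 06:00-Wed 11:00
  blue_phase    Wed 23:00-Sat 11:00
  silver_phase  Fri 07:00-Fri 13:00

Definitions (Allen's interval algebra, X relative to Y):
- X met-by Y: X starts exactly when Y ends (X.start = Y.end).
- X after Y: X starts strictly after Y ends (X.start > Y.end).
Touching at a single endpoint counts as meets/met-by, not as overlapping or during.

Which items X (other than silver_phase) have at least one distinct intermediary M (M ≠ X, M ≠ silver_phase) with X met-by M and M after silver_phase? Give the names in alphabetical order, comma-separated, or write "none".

none

Target silver_phase = [Fri 07:00, Fri 13:00].
Intermediaries M with M after silver_phase: none.
Union: none.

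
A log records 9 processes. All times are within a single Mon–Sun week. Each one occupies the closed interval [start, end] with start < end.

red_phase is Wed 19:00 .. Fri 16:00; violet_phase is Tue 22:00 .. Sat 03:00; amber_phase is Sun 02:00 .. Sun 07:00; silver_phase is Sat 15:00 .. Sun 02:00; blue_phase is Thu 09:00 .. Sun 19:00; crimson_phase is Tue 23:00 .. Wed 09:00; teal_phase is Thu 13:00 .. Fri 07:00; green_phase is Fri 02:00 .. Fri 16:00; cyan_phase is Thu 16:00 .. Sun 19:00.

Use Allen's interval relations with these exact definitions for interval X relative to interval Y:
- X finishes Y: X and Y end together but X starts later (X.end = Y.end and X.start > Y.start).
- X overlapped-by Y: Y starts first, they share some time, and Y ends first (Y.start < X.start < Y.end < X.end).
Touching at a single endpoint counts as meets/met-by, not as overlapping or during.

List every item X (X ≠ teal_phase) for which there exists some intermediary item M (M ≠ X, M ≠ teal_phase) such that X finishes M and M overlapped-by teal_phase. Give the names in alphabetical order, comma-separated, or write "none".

none

Target teal_phase = [Thu 13:00, Fri 07:00].
Intermediaries M with M overlapped-by teal_phase: cyan_phase, green_phase.
Via cyan_phase — items with X finishes cyan_phase: none.
Via green_phase — items with X finishes green_phase: none.
Union: none.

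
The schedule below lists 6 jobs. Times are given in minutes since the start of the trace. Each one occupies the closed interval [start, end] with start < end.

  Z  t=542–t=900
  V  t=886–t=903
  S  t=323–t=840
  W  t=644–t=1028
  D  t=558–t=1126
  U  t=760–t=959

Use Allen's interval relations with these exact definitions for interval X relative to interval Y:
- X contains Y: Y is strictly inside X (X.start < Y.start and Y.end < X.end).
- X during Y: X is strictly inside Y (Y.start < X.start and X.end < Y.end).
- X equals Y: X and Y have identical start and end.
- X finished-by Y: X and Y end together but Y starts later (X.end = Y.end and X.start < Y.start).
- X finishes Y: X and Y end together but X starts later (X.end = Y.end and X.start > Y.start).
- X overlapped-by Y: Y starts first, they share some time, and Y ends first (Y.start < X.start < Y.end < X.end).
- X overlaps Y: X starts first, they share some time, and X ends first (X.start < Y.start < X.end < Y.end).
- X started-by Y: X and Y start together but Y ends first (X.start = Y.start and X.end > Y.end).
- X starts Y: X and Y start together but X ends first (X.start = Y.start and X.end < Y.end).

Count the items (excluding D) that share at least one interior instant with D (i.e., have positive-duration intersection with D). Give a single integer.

5

Target D = [t=558, t=1126].
S [t=323, t=840] → overlaps → counts.
U [t=760, t=959] → during → counts.
V [t=886, t=903] → during → counts.
W [t=644, t=1028] → during → counts.
Z [t=542, t=900] → overlaps → counts.
Total: 5.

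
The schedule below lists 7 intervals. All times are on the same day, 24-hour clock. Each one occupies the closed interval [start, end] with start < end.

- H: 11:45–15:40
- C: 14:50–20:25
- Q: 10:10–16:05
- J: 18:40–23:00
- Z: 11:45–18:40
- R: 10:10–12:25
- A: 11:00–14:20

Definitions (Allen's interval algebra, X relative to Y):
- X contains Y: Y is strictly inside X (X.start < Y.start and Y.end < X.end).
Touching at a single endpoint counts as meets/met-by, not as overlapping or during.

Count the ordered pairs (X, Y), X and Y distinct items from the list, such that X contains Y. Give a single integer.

Checking all 42 ordered pairs for relation 'contains'; matching pairs in alphabetical order:
(Q, A): Q contains A ✓
(Q, H): Q contains H ✓
Count: 2.

2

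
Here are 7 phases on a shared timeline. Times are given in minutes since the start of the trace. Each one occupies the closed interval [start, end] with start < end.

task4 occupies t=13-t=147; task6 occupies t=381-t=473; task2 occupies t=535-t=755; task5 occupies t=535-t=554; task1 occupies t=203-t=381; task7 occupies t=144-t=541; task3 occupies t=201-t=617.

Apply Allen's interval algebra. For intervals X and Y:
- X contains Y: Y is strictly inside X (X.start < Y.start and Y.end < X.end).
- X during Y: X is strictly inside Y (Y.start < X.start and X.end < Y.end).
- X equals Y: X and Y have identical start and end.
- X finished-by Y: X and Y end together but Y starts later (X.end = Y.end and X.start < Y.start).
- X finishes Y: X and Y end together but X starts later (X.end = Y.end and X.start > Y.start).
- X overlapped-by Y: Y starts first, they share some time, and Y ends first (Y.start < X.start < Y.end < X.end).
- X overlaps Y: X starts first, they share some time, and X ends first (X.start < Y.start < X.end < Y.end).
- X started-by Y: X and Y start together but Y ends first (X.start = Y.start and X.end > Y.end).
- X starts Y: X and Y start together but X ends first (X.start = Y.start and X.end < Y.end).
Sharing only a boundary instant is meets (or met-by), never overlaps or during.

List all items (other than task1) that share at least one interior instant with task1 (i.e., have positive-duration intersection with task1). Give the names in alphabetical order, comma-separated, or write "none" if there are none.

task3, task7

Target task1 = [t=203, t=381].
task2 [t=535, t=755] → after → no.
task3 [t=201, t=617] → contains → yes.
task4 [t=13, t=147] → before → no.
task5 [t=535, t=554] → after → no.
task6 [t=381, t=473] → met-by → no.
task7 [t=144, t=541] → contains → yes.
Result: task3, task7.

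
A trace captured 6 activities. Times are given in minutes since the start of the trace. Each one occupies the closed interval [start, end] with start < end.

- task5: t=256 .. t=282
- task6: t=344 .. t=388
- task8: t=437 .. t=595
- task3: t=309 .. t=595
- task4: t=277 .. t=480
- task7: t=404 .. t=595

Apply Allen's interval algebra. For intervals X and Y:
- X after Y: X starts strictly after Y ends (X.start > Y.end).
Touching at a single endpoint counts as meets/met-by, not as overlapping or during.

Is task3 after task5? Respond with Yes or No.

Yes

task3 = [t=309, t=595], task5 = [t=256, t=282].
Actual relation of task3 to task5: after.
Asked whether 'after' holds → Yes.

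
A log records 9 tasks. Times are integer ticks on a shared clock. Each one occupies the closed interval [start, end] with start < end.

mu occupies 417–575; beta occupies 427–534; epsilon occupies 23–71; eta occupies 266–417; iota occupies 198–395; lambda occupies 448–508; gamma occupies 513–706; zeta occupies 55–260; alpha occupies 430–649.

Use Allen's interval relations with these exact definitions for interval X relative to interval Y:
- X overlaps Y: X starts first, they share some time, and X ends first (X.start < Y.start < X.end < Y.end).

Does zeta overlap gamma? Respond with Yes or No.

zeta = [55, 260], gamma = [513, 706].
Actual relation of zeta to gamma: before.
Asked whether 'overlaps' holds → No.

No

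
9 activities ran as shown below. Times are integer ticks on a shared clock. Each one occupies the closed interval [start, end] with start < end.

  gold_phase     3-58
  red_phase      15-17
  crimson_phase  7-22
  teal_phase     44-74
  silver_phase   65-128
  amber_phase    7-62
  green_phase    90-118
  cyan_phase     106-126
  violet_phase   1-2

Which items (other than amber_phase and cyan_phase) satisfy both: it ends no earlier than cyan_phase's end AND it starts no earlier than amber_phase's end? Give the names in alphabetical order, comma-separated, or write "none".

silver_phase

Conditions: its end is no earlier than cyan_phase's end (X.end >= 126) AND its start is no earlier than amber_phase's end (X.start >= 62).
crimson_phase: end 22 >= 126? ✗; start 7 >= 62? ✗ → no.
gold_phase: end 58 >= 126? ✗; start 3 >= 62? ✗ → no.
green_phase: end 118 >= 126? ✗; start 90 >= 62? ✓ → no.
red_phase: end 17 >= 126? ✗; start 15 >= 62? ✗ → no.
silver_phase: end 128 >= 126? ✓; start 65 >= 62? ✓ → yes.
teal_phase: end 74 >= 126? ✗; start 44 >= 62? ✗ → no.
violet_phase: end 2 >= 126? ✗; start 1 >= 62? ✗ → no.
Result: silver_phase.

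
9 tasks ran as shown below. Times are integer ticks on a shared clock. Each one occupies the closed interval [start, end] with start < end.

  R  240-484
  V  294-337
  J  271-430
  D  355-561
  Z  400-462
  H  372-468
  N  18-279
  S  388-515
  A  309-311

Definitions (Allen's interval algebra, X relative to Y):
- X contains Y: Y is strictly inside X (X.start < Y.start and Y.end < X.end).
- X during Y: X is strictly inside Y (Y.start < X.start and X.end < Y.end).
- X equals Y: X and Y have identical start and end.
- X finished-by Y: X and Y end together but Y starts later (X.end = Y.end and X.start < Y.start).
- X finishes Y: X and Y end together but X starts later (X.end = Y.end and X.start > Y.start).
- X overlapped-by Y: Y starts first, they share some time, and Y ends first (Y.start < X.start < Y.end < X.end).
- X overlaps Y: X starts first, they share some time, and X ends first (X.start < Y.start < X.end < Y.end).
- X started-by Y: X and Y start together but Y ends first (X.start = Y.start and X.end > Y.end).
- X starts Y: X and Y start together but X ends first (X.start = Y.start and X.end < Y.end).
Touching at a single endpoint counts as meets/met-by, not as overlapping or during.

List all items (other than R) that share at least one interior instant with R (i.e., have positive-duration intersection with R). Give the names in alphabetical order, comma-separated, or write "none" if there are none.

Target R = [240, 484].
A [309, 311] → during → yes.
D [355, 561] → overlapped-by → yes.
H [372, 468] → during → yes.
J [271, 430] → during → yes.
N [18, 279] → overlaps → yes.
S [388, 515] → overlapped-by → yes.
V [294, 337] → during → yes.
Z [400, 462] → during → yes.
Result: A, D, H, J, N, S, V, Z.

A, D, H, J, N, S, V, Z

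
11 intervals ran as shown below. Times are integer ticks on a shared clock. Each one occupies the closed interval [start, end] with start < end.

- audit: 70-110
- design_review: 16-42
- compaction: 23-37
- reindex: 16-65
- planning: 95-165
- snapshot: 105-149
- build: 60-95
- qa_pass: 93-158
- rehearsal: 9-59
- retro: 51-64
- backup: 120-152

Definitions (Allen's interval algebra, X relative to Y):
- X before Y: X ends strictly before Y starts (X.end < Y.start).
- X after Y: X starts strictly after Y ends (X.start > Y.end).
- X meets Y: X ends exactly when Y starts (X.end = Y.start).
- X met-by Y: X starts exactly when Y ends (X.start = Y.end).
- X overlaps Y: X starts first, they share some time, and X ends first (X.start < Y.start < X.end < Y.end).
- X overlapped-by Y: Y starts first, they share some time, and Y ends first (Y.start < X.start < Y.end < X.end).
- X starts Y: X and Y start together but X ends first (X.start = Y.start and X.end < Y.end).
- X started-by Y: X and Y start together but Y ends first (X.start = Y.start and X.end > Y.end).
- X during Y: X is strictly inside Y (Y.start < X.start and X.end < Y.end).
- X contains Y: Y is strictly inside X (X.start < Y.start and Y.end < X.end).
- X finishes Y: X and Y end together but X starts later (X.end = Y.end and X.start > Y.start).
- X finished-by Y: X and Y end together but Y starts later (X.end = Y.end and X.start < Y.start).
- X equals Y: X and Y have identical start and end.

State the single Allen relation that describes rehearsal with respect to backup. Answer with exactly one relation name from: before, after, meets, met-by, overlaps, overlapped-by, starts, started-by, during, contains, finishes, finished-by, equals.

before

rehearsal = [9, 59]; backup = [120, 152].
Compare endpoints: rehearsal.start < backup.start, rehearsal.start < backup.end, rehearsal.end < backup.start, rehearsal.end < backup.end.
That pattern is 'before'.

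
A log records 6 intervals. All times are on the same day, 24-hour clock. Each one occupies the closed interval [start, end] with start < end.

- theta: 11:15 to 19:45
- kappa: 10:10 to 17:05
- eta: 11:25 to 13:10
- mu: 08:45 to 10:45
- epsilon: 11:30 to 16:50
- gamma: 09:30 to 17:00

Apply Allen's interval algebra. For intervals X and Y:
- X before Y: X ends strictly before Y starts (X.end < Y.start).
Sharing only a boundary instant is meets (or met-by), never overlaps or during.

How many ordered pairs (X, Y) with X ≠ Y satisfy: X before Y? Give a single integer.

Checking all 30 ordered pairs for relation 'before'; matching pairs in alphabetical order:
(mu, epsilon): mu before epsilon ✓
(mu, eta): mu before eta ✓
(mu, theta): mu before theta ✓
Count: 3.

3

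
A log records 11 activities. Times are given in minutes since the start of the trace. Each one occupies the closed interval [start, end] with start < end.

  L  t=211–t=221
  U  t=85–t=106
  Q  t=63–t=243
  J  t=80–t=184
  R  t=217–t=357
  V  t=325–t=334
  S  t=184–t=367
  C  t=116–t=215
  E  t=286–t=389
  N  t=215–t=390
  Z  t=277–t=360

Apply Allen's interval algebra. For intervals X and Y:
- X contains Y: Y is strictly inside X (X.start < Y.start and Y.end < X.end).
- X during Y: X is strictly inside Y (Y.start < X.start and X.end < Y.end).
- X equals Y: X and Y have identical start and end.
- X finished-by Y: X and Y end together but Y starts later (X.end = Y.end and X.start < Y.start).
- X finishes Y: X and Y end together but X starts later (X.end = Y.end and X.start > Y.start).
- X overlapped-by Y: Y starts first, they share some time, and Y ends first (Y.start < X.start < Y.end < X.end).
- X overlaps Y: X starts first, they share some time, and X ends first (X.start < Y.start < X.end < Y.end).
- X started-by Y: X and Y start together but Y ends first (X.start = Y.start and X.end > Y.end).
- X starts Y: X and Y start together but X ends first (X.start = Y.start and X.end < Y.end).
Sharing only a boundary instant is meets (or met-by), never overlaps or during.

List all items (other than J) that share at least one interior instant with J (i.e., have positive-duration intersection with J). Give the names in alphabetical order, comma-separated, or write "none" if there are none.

C, Q, U

Target J = [t=80, t=184].
C [t=116, t=215] → overlapped-by → yes.
E [t=286, t=389] → after → no.
L [t=211, t=221] → after → no.
N [t=215, t=390] → after → no.
Q [t=63, t=243] → contains → yes.
R [t=217, t=357] → after → no.
S [t=184, t=367] → met-by → no.
U [t=85, t=106] → during → yes.
V [t=325, t=334] → after → no.
Z [t=277, t=360] → after → no.
Result: C, Q, U.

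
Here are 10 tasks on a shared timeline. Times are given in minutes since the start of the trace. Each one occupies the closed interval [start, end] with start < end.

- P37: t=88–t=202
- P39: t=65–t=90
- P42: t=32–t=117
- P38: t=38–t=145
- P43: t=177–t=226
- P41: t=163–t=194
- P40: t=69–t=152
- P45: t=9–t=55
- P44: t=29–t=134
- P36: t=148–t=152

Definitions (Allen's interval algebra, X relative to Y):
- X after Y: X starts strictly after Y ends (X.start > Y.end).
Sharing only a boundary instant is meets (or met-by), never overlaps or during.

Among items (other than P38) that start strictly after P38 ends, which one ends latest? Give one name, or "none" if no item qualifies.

P43

Target P38 = [t=38, t=145].
P36 [t=148, t=152] → after → candidate.
P37 [t=88, t=202] → overlapped-by → excluded.
P39 [t=65, t=90] → during → excluded.
P40 [t=69, t=152] → overlapped-by → excluded.
P41 [t=163, t=194] → after → candidate.
P42 [t=32, t=117] → overlaps → excluded.
P43 [t=177, t=226] → after → candidate.
P44 [t=29, t=134] → overlaps → excluded.
P45 [t=9, t=55] → overlaps → excluded.
Among candidates, latest end is t=226 → P43.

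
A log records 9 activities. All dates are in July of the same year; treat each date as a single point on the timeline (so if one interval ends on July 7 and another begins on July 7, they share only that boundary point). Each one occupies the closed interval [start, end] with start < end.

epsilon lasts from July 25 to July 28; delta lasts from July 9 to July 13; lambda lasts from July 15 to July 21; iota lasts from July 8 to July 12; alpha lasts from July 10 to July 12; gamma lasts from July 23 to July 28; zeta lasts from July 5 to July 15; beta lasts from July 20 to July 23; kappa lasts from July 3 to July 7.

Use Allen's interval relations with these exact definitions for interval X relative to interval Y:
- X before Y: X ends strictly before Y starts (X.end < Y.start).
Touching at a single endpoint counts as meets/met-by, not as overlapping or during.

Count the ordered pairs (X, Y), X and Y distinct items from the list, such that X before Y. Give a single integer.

Checking all 72 ordered pairs for relation 'before'; matching pairs in alphabetical order:
(alpha, beta): alpha before beta ✓
(alpha, epsilon): alpha before epsilon ✓
(alpha, gamma): alpha before gamma ✓
(alpha, lambda): alpha before lambda ✓
(beta, epsilon): beta before epsilon ✓
(delta, beta): delta before beta ✓
(delta, epsilon): delta before epsilon ✓
(delta, gamma): delta before gamma ✓
(delta, lambda): delta before lambda ✓
(iota, beta): iota before beta ✓
(iota, epsilon): iota before epsilon ✓
(iota, gamma): iota before gamma ✓
(iota, lambda): iota before lambda ✓
(kappa, alpha): kappa before alpha ✓
(kappa, beta): kappa before beta ✓
(kappa, delta): kappa before delta ✓
(kappa, epsilon): kappa before epsilon ✓
(kappa, gamma): kappa before gamma ✓
(kappa, iota): kappa before iota ✓
(kappa, lambda): kappa before lambda ✓
(lambda, epsilon): lambda before epsilon ✓
(lambda, gamma): lambda before gamma ✓
(zeta, beta): zeta before beta ✓
(zeta, epsilon): zeta before epsilon ✓
... plus 1 further pairs not listed.
Count: 25.

25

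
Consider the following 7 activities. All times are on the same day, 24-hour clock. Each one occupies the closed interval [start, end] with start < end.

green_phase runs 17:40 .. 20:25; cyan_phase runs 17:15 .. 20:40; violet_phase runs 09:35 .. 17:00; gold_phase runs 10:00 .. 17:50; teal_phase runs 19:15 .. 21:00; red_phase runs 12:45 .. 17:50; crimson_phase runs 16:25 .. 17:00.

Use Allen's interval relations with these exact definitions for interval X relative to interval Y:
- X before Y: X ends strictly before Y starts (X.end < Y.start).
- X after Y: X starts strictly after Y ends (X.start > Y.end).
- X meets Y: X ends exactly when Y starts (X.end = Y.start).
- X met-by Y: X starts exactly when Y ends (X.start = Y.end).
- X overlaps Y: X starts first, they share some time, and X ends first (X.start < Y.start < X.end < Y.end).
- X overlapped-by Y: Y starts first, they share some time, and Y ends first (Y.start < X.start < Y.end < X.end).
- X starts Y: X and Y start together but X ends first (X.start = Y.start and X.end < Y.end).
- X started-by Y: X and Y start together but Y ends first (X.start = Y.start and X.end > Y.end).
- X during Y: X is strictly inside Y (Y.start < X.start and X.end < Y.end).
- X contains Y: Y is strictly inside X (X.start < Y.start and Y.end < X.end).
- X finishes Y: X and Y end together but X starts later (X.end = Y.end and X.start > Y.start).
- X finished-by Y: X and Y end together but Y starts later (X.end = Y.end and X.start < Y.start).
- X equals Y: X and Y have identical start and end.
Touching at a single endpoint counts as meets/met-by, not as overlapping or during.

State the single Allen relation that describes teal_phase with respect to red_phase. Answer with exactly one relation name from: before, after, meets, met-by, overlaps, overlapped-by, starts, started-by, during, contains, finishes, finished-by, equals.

after

teal_phase = [19:15, 21:00]; red_phase = [12:45, 17:50].
Compare endpoints: teal_phase.start > red_phase.start, teal_phase.start > red_phase.end, teal_phase.end > red_phase.start, teal_phase.end > red_phase.end.
That pattern is 'after'.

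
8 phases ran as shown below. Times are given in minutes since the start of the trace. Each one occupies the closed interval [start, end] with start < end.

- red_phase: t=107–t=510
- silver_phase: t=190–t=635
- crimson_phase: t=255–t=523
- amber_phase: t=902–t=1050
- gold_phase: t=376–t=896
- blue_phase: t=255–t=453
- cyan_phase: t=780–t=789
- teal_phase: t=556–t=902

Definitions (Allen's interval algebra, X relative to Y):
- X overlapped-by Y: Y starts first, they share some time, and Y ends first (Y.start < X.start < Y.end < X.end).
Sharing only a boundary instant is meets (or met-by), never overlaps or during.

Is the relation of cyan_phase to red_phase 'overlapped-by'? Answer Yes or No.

cyan_phase = [t=780, t=789], red_phase = [t=107, t=510].
Actual relation of cyan_phase to red_phase: after.
Asked whether 'overlapped-by' holds → No.

No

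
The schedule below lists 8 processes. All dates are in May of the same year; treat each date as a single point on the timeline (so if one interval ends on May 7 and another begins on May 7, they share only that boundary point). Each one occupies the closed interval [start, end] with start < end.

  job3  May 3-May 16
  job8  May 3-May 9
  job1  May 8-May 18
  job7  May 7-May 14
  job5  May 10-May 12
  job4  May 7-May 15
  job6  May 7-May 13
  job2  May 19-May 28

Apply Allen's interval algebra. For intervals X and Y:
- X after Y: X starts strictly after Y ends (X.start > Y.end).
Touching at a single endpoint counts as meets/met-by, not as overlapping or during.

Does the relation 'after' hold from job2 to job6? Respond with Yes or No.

Yes

job2 = [May 19, May 28], job6 = [May 7, May 13].
Actual relation of job2 to job6: after.
Asked whether 'after' holds → Yes.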